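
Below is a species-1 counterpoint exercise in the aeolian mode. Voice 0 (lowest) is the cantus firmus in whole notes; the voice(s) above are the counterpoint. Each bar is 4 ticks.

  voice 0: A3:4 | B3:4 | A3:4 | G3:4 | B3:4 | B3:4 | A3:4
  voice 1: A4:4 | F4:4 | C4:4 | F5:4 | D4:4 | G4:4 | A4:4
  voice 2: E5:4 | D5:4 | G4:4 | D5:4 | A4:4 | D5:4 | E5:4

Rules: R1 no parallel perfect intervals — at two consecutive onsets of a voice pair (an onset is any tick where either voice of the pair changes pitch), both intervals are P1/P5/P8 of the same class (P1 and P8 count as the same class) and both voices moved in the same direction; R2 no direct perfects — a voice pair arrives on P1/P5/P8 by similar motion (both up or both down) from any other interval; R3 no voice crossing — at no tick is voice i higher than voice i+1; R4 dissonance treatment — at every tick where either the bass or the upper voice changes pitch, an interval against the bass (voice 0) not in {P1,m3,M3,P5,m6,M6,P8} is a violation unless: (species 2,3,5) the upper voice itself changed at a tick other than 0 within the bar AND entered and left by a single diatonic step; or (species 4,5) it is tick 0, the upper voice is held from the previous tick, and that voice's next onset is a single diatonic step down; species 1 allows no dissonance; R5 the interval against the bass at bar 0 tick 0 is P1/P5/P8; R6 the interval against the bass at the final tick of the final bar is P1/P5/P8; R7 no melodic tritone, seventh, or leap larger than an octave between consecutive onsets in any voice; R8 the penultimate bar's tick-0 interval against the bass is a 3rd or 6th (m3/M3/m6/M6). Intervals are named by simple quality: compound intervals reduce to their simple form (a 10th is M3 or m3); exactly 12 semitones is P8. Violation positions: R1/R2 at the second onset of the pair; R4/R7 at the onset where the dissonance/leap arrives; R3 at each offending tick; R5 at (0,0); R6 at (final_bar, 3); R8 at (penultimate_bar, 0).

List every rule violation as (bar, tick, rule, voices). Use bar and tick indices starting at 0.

(1, 0, R4, (0, 1))
(2, 0, R2, (1, 2))
(2, 0, R4, (0, 2))
(3, 0, R3, (1, 2))
(3, 0, R4, (0, 1))
(3, 0, R7, (1,))
(3, 1, R3, (1, 2))
(3, 2, R3, (1, 2))
(3, 3, R3, (1, 2))
(4, 0, R2, (1, 2))
(4, 0, R4, (0, 2))
(4, 0, R7, (1,))
(5, 0, R1, (1, 2))
(6, 0, R1, (1, 2))

bar 0: v0=A3 v1=A4 v2=E5 downbeat P5
bar 1: v0=B3 v1=F4 v2=D5 downbeat m3
bar 2: v0=A3 v1=C4 v2=G4 downbeat m7
bar 3: v0=G3 v1=F5 v2=D5 downbeat P5
bar 4: v0=B3 v1=D4 v2=A4 downbeat m7
bar 5: v0=B3 v1=G4 v2=D5 downbeat m3
bar 6: v0=A3 v1=A4 v2=E5 downbeat P5
  -> R4 @ bar 1 tick 0 v(0, 1): B3/F4 TT untreated
  -> R2 @ bar 2 tick 0 v(1, 2): F4/D5 M6 -> C4/G4 P5 similar
  -> R4 @ bar 2 tick 0 v(0, 2): A3/G4 m7 untreated
  -> R3 @ bar 3 tick 0 v(1, 2): F5 above D5
  -> R4 @ bar 3 tick 0 v(0, 1): G3/F5 m7 untreated
  -> R7 @ bar 3 tick 0 v(1,): C4->F5 leap 17st
  -> R3 @ bar 3 tick 1 v(1, 2): F5 above D5
  -> R3 @ bar 3 tick 2 v(1, 2): F5 above D5
  -> R3 @ bar 3 tick 3 v(1, 2): F5 above D5
  -> R2 @ bar 4 tick 0 v(1, 2): F5/D5 m3 -> D4/A4 P5 similar
  -> R4 @ bar 4 tick 0 v(0, 2): B3/A4 m7 untreated
  -> R7 @ bar 4 tick 0 v(1,): F5->D4 leap 15st
  -> R1 @ bar 5 tick 0 v(1, 2): D4/A4 P5 -> G4/D5 P5 similar
  -> R1 @ bar 6 tick 0 v(1, 2): G4/D5 P5 -> A4/E5 P5 similar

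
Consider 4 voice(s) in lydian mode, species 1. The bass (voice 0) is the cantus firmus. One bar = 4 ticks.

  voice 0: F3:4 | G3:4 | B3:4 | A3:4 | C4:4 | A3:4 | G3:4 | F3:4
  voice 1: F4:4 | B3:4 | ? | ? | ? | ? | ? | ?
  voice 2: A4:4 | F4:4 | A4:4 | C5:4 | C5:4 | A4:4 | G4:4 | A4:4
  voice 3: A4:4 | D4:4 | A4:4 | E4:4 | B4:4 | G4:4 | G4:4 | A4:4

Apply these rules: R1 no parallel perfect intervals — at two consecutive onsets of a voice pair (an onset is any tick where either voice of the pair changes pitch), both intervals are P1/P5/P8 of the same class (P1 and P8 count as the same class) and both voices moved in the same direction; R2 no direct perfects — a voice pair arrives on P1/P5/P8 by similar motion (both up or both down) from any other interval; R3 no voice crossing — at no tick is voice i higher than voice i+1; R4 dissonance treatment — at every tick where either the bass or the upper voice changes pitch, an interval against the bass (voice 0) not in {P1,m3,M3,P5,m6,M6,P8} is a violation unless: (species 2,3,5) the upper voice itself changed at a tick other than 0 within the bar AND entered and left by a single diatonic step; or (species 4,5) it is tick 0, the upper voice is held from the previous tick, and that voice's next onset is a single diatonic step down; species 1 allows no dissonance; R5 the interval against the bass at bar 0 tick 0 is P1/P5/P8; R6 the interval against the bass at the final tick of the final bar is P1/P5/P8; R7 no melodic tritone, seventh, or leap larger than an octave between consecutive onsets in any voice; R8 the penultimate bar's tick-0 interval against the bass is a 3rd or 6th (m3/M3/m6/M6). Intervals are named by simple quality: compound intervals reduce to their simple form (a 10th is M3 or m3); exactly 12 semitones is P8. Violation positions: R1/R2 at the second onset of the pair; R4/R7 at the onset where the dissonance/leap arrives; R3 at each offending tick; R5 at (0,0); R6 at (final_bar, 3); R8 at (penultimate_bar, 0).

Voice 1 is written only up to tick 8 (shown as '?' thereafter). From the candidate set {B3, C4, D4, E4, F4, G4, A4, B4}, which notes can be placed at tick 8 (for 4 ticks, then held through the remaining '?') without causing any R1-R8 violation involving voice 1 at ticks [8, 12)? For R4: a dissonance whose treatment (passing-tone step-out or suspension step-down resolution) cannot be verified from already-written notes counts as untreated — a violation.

B3: legal
C4: violates R4
D4: violates R2
E4: violates R4
F4: violates R4,R7
G4: legal
A4: violates R2,R4,R7
B4: violates R2,R3

{B3, G4}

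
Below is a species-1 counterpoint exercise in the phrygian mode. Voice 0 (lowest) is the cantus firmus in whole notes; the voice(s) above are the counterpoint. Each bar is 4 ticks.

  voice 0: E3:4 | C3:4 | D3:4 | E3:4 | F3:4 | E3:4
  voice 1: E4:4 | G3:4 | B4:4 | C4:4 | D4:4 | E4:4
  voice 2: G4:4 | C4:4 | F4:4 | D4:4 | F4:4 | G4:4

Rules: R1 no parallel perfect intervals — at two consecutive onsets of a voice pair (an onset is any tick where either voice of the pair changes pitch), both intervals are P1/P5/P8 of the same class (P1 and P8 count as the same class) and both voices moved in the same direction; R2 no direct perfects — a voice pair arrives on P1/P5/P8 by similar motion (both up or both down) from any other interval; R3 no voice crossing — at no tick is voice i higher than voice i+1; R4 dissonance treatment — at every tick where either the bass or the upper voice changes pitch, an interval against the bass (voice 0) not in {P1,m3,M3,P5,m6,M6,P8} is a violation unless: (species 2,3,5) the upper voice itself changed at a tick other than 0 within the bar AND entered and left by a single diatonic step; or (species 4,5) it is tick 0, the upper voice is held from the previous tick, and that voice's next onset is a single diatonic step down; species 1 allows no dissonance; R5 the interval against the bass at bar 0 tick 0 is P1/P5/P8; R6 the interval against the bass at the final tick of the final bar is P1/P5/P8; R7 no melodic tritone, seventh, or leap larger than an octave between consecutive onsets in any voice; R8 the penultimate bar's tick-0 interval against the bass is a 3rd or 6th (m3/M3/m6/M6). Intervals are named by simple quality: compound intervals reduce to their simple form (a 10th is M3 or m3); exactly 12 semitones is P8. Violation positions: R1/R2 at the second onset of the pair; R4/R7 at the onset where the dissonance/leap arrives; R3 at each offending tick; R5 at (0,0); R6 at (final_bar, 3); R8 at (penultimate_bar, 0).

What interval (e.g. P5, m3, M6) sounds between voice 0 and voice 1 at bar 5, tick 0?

voice 0=E3 voice 1=E4 -> P8

P8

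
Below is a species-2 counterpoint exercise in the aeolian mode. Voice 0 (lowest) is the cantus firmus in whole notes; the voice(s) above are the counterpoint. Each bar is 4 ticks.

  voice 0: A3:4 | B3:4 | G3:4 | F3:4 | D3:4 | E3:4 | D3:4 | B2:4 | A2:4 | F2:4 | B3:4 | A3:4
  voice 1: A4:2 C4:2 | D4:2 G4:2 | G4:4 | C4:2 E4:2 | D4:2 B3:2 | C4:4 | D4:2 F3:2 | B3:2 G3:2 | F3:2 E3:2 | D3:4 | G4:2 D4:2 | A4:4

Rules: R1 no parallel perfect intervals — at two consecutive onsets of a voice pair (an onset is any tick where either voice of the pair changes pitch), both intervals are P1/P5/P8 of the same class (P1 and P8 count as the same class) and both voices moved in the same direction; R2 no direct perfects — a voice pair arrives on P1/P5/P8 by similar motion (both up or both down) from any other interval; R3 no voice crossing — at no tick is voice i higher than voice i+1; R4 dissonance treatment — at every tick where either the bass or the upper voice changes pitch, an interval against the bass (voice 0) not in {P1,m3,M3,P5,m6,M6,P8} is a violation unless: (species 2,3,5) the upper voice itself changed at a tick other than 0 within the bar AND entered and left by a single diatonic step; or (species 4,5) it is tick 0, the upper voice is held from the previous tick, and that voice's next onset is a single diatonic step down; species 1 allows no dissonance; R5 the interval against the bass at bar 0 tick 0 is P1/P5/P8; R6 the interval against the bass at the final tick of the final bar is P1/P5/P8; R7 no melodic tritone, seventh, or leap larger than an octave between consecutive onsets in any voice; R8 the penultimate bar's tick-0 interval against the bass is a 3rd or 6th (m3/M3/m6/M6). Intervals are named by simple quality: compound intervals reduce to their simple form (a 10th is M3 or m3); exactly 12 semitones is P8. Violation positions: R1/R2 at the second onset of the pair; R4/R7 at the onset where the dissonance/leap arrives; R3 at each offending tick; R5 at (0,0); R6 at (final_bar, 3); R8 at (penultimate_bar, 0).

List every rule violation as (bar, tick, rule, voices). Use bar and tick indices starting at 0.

(3, 0, R2, (0, 1))
(3, 2, R4, (0, 1))
(4, 0, R2, (0, 1))
(7, 0, R7, (1,))
(10, 0, R7, (0,))
(10, 0, R7, (1,))

bar 0: v0=A3 v1=A4 downbeat P8
bar 1: v0=B3 v1=D4 downbeat m3
bar 2: v0=G3 v1=G4 downbeat P8
bar 3: v0=F3 v1=C4 downbeat P5
bar 4: v0=D3 v1=D4 downbeat P8
bar 5: v0=E3 v1=C4 downbeat m6
bar 6: v0=D3 v1=D4 downbeat P8
bar 7: v0=B2 v1=B3 downbeat P8
bar 8: v0=A2 v1=F3 downbeat m6
bar 9: v0=F2 v1=D3 downbeat M6
bar 10: v0=B3 v1=G4 downbeat m6
bar 11: v0=A3 v1=A4 downbeat P8
  -> R2 @ bar 3 tick 0 v(0, 1): G3/G4 P8 -> F3/C4 P5 similar
  -> R4 @ bar 3 tick 2 v(0, 1): F3/E4 M7 untreated
  -> R2 @ bar 4 tick 0 v(0, 1): F3/E4 M7 -> D3/D4 P8 similar
  -> R7 @ bar 7 tick 0 v(1,): F3->B3 leap 6st
  -> R7 @ bar 10 tick 0 v(0,): F2->B3 leap 18st
  -> R7 @ bar 10 tick 0 v(1,): D3->G4 leap 17st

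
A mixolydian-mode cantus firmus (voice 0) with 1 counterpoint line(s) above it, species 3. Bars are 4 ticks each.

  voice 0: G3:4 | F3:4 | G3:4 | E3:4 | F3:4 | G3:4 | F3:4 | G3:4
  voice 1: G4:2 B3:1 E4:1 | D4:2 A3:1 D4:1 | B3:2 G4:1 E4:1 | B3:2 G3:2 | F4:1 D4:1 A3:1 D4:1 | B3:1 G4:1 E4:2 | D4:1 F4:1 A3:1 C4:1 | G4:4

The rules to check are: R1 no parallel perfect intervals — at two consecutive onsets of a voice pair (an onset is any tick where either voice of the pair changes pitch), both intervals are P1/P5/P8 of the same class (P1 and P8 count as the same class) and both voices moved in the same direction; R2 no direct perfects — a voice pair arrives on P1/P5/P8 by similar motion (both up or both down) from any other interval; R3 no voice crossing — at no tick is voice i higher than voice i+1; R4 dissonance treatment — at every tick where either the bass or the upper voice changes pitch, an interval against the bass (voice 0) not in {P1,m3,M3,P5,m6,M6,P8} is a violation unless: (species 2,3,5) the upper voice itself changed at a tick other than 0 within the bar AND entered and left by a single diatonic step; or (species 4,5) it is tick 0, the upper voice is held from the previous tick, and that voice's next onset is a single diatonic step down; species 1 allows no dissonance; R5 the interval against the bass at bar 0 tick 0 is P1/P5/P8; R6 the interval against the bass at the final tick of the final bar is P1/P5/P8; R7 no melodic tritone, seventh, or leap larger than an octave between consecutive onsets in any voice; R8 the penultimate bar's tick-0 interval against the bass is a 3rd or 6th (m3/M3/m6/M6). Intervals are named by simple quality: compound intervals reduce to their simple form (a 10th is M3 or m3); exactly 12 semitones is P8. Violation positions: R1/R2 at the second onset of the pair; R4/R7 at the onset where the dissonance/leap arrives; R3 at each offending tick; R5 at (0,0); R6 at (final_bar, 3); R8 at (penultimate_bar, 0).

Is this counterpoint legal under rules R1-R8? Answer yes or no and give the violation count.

bar 0: v0=G3 v1=G4 (P8)
bar 1: v0=F3 v1=D4 (M6)
bar 2: v0=G3 v1=B3 (M3)
bar 3: v0=E3 v1=B3 (P5)
bar 4: v0=F3 v1=F4 (P8)
bar 5: v0=G3 v1=B3 (M3)
bar 6: v0=F3 v1=D4 (M6)
bar 7: v0=G3 v1=G4 (P8)
  R2 @ bar3.0: G3/E4 M6 -> E3/B3 P5 similar
  R2 @ bar4.0: E3/G3 m3 -> F3/F4 P8 similar
  R7 @ bar4.0: G3->F4 leap 10st
  R2 @ bar7.0: F3/C4 P5 -> G3/G4 P8 similar

No (4 violations)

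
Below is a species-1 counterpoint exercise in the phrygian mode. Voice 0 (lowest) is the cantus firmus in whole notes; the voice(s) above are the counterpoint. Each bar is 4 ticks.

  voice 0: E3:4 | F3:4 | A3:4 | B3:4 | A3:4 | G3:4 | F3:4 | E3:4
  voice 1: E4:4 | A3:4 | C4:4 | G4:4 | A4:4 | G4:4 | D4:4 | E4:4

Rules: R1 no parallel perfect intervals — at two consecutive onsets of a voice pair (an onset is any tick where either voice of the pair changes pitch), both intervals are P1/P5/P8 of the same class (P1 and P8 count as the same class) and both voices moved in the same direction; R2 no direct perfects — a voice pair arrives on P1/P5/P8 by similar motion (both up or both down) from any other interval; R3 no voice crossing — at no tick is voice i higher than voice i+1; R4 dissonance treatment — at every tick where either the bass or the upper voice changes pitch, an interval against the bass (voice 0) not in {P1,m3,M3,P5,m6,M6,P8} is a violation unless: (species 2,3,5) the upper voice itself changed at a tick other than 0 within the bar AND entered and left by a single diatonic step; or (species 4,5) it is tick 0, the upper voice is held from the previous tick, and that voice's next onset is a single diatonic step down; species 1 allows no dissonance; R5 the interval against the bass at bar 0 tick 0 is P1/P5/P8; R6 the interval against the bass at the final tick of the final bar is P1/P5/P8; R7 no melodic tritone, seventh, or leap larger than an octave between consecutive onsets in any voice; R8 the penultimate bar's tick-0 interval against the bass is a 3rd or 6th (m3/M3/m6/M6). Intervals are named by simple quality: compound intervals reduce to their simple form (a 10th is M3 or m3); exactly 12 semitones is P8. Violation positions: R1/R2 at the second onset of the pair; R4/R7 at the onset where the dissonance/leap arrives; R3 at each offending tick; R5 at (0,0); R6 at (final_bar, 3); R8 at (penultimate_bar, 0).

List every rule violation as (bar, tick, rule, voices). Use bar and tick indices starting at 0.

bar 0: v0=E3 v1=E4 downbeat P8
bar 1: v0=F3 v1=A3 downbeat M3
bar 2: v0=A3 v1=C4 downbeat m3
bar 3: v0=B3 v1=G4 downbeat m6
bar 4: v0=A3 v1=A4 downbeat P8
bar 5: v0=G3 v1=G4 downbeat P8
bar 6: v0=F3 v1=D4 downbeat M6
bar 7: v0=E3 v1=E4 downbeat P8
  -> R1 @ bar 5 tick 0 v(0, 1): A3/A4 P8 -> G3/G4 P8 similar

(5, 0, R1, (0, 1))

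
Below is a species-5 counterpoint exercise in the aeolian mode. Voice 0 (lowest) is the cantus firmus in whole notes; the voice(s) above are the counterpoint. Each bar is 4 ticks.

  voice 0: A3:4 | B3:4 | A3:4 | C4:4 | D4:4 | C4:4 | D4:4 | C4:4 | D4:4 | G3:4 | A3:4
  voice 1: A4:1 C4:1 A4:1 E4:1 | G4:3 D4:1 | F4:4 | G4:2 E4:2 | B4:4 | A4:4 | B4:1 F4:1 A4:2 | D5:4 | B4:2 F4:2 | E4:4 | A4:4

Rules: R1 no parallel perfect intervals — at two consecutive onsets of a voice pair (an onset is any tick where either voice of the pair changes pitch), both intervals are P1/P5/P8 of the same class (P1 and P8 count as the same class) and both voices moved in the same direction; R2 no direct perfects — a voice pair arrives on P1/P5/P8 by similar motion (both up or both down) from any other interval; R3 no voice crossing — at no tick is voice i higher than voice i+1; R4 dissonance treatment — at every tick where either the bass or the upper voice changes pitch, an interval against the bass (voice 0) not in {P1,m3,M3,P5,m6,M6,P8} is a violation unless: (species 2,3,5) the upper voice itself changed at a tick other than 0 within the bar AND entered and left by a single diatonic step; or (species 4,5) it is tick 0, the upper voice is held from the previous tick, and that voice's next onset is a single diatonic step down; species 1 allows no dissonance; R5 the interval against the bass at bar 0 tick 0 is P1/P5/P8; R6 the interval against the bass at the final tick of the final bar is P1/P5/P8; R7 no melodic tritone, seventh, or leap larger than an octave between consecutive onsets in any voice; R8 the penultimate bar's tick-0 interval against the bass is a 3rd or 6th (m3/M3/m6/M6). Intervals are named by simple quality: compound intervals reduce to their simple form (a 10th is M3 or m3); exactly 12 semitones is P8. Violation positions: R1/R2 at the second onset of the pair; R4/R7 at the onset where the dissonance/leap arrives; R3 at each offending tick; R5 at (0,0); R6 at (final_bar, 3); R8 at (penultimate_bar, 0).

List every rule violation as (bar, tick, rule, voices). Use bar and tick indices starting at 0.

bar 0: v0=A3 v1=A4 downbeat P8
bar 1: v0=B3 v1=G4 downbeat m6
bar 2: v0=A3 v1=F4 downbeat m6
bar 3: v0=C4 v1=G4 downbeat P5
bar 4: v0=D4 v1=B4 downbeat M6
bar 5: v0=C4 v1=A4 downbeat M6
bar 6: v0=D4 v1=B4 downbeat M6
bar 7: v0=C4 v1=D5 downbeat M2
bar 8: v0=D4 v1=B4 downbeat M6
bar 9: v0=G3 v1=E4 downbeat M6
bar 10: v0=A3 v1=A4 downbeat P8
  -> R2 @ bar 3 tick 0 v(0, 1): A3/F4 m6 -> C4/G4 P5 similar
  -> R7 @ bar 6 tick 1 v(1,): B4->F4 leap 6st
  -> R4 @ bar 7 tick 0 v(0, 1): C4/D5 M2 untreated
  -> R7 @ bar 8 tick 2 v(1,): B4->F4 leap 6st
  -> R2 @ bar 10 tick 0 v(0, 1): G3/E4 M6 -> A3/A4 P8 similar

(3, 0, R2, (0, 1))
(6, 1, R7, (1,))
(7, 0, R4, (0, 1))
(8, 2, R7, (1,))
(10, 0, R2, (0, 1))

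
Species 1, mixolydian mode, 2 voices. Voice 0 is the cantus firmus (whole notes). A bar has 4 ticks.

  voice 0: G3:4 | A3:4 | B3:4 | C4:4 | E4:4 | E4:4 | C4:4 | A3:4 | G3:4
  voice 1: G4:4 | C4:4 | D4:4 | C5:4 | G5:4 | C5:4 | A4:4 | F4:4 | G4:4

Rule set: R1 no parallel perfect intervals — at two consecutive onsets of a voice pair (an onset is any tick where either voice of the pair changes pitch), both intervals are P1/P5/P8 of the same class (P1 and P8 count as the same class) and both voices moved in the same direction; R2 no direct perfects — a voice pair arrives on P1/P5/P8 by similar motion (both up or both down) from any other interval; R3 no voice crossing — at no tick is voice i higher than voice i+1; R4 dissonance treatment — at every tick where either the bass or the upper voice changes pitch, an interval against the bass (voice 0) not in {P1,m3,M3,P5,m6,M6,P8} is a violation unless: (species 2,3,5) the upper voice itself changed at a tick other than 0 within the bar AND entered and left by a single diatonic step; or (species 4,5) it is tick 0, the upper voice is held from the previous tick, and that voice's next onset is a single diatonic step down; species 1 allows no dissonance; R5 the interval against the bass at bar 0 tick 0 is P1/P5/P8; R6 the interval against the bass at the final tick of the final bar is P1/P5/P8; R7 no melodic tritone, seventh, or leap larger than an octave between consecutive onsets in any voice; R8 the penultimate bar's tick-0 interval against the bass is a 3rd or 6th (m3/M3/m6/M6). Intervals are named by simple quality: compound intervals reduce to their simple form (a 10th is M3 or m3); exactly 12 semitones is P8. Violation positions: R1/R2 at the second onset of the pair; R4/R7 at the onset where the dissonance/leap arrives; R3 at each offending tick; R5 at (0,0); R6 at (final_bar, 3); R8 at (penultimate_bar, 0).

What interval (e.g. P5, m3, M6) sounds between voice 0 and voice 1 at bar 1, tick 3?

m3

voice 0=A3 voice 1=C4 -> m3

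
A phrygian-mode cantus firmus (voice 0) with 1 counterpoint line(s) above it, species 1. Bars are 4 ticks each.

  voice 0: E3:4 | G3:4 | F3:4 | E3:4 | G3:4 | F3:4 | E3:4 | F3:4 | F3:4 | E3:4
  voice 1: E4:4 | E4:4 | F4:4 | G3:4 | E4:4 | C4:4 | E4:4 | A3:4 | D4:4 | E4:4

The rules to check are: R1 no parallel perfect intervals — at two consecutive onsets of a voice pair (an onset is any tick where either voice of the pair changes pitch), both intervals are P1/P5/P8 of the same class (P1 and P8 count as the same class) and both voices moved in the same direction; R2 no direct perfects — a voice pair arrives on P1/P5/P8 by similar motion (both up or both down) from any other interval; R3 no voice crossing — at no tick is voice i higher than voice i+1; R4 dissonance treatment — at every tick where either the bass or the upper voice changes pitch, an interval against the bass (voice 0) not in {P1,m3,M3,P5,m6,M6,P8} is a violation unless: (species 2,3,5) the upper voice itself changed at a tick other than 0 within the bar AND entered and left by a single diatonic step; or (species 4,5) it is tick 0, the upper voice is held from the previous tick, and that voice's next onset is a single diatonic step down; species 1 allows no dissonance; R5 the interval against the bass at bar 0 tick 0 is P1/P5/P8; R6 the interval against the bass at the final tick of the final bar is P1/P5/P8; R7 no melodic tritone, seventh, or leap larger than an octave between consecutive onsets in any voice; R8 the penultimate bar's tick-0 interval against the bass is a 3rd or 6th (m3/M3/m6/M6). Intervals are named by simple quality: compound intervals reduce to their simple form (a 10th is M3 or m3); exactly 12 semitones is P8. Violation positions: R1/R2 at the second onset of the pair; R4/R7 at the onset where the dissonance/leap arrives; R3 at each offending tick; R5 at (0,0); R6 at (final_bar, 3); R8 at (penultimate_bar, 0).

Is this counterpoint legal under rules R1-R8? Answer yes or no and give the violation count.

No (2 violations)

bar 0: v0=E3 v1=E4 (P8)
bar 1: v0=G3 v1=E4 (M6)
bar 2: v0=F3 v1=F4 (P8)
bar 3: v0=E3 v1=G3 (m3)
bar 4: v0=G3 v1=E4 (M6)
bar 5: v0=F3 v1=C4 (P5)
bar 6: v0=E3 v1=E4 (P8)
bar 7: v0=F3 v1=A3 (M3)
bar 8: v0=F3 v1=D4 (M6)
bar 9: v0=E3 v1=E4 (P8)
  R7 @ bar3.0: F4->G3 leap 10st
  R2 @ bar5.0: G3/E4 M6 -> F3/C4 P5 similar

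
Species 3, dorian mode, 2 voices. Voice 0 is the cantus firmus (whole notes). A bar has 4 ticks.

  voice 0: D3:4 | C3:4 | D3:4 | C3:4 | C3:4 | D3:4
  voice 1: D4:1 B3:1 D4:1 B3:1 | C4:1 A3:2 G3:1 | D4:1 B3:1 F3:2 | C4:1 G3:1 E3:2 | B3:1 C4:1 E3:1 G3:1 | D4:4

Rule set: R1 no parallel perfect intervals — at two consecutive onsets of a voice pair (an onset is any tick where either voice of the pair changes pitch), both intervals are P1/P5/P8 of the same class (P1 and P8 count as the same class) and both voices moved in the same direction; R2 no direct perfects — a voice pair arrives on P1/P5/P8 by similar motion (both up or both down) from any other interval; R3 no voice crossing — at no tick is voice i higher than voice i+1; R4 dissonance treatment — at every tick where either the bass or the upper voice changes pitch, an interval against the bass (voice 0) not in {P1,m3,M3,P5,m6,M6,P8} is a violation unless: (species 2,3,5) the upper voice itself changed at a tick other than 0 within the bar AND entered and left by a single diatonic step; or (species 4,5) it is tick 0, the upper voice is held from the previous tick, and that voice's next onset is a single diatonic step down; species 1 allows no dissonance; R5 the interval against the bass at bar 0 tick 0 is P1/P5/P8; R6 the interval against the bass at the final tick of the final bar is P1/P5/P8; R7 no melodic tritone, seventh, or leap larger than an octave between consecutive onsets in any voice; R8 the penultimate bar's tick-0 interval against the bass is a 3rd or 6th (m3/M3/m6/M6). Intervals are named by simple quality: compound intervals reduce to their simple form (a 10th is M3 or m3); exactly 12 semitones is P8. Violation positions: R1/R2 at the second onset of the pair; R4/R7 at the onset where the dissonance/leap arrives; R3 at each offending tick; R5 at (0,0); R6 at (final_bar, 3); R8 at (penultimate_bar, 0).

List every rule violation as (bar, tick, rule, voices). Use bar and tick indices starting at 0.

bar 0: v0=D3 v1=D4 downbeat P8
bar 1: v0=C3 v1=C4 downbeat P8
bar 2: v0=D3 v1=D4 downbeat P8
bar 3: v0=C3 v1=C4 downbeat P8
bar 4: v0=C3 v1=B3 downbeat M7
bar 5: v0=D3 v1=D4 downbeat P8
  -> R2 @ bar 2 tick 0 v(0, 1): C3/G3 P5 -> D3/D4 P8 similar
  -> R7 @ bar 2 tick 2 v(1,): B3->F3 leap 6st
  -> R4 @ bar 4 tick 0 v(0, 1): C3/B3 M7 untreated
  -> R8 @ bar 4 tick 0 v(0, 1): penult M7 not 3rd/6th
  -> R2 @ bar 5 tick 0 v(0, 1): C3/G3 P5 -> D3/D4 P8 similar

(2, 0, R2, (0, 1))
(2, 2, R7, (1,))
(4, 0, R4, (0, 1))
(4, 0, R8, (0, 1))
(5, 0, R2, (0, 1))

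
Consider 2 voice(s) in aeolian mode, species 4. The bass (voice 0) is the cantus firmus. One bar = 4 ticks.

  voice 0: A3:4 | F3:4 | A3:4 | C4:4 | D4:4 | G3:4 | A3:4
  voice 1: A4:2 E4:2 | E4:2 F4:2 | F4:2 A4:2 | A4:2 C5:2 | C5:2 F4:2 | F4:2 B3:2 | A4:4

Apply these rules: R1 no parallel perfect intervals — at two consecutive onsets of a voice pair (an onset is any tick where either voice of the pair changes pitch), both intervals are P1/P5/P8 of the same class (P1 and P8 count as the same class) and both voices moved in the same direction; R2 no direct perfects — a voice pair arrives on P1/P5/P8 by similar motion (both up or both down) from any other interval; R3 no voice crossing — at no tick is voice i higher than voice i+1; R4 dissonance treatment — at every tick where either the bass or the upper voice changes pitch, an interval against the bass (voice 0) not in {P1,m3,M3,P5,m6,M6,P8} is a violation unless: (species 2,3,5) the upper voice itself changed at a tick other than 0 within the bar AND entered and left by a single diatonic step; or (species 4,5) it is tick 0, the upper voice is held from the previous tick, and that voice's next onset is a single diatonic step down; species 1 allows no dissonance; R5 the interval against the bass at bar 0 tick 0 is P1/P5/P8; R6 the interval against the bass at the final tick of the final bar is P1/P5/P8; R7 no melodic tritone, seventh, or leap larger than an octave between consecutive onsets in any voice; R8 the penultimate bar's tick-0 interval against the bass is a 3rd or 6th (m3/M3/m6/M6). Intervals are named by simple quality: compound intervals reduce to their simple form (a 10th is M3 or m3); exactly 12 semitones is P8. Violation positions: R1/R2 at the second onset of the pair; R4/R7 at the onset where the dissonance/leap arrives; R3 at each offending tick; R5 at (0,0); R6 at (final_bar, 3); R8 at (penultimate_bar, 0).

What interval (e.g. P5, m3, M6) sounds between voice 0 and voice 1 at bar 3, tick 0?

voice 0=C4 voice 1=A4 -> M6

M6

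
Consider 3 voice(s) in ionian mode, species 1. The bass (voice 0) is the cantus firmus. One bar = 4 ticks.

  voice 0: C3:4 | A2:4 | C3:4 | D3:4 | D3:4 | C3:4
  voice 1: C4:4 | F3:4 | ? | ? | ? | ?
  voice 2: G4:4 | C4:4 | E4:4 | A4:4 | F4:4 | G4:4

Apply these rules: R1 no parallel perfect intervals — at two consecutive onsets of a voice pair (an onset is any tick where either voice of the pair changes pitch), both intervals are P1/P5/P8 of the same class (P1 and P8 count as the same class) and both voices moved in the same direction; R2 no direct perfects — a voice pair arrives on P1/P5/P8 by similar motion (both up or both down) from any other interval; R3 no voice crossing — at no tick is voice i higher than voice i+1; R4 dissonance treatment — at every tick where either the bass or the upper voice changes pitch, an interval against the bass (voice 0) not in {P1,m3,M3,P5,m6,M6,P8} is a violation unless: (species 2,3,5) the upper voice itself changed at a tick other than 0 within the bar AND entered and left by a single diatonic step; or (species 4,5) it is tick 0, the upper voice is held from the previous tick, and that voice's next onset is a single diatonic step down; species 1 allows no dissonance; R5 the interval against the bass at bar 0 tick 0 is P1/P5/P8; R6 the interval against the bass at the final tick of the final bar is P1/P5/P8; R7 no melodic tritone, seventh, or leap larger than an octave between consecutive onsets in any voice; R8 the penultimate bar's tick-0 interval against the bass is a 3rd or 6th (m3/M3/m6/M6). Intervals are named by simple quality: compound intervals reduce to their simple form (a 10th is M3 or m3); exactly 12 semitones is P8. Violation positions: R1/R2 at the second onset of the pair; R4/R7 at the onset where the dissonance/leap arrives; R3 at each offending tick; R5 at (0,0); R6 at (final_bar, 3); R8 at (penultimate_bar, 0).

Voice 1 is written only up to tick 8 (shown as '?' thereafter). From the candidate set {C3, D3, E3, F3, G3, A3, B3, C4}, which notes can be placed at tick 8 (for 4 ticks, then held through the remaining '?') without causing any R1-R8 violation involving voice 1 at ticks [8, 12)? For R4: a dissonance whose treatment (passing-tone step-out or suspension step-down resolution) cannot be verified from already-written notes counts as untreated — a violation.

{C3, E3}

C3: legal
D3: violates R4
E3: legal
F3: violates R4
G3: violates R2
A3: violates R1
B3: violates R4,R7
C4: violates R2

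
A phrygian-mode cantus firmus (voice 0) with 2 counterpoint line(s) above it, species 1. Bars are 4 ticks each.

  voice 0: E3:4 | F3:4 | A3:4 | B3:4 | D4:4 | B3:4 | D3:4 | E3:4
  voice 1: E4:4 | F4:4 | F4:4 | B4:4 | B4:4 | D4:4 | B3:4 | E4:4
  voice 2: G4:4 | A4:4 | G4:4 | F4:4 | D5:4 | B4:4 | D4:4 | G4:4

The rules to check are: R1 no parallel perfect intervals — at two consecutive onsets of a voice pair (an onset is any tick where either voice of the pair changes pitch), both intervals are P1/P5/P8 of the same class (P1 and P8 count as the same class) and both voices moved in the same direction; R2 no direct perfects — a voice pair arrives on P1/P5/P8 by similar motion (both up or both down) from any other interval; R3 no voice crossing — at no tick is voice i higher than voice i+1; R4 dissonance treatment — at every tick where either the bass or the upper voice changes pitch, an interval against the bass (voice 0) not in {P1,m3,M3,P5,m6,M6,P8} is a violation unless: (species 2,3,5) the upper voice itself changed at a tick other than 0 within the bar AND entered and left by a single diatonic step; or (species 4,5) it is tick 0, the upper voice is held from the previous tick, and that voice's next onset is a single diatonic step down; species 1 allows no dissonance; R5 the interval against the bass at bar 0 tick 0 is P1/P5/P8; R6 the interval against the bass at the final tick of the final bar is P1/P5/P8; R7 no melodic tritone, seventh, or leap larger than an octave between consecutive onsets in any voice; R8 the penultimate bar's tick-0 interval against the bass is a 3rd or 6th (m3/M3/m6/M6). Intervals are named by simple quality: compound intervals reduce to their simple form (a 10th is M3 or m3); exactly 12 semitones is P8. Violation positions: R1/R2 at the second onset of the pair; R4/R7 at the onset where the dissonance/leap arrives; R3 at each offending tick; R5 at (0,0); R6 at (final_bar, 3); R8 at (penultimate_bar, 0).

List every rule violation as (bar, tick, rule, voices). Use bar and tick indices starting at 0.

bar 0: v0=E3 v1=E4 v2=G4 downbeat m3
bar 1: v0=F3 v1=F4 v2=A4 downbeat M3
bar 2: v0=A3 v1=F4 v2=G4 downbeat m7
bar 3: v0=B3 v1=B4 v2=F4 downbeat TT
bar 4: v0=D4 v1=B4 v2=D5 downbeat P8
bar 5: v0=B3 v1=D4 v2=B4 downbeat P8
bar 6: v0=D3 v1=B3 v2=D4 downbeat P8
bar 7: v0=E3 v1=E4 v2=G4 downbeat m3
  -> R5 @ bar 0 tick 0 v(0, 2): opens on m3
  -> R1 @ bar 1 tick 0 v(0, 1): E3/E4 P8 -> F3/F4 P8 similar
  -> R4 @ bar 2 tick 0 v(0, 2): A3/G4 m7 untreated
  -> R2 @ bar 3 tick 0 v(0, 1): A3/F4 m6 -> B3/B4 P8 similar
  -> R3 @ bar 3 tick 0 v(1, 2): B4 above F4
  -> R4 @ bar 3 tick 0 v(0, 2): B3/F4 TT untreated
  -> R7 @ bar 3 tick 0 v(1,): F4->B4 leap 6st
  -> R3 @ bar 3 tick 1 v(1, 2): B4 above F4
  -> R3 @ bar 3 tick 2 v(1, 2): B4 above F4
  -> R3 @ bar 3 tick 3 v(1, 2): B4 above F4
  -> R2 @ bar 4 tick 0 v(0, 2): B3/F4 TT -> D4/D5 P8 similar
  -> R1 @ bar 5 tick 0 v(0, 2): D4/D5 P8 -> B3/B4 P8 similar
  -> R1 @ bar 6 tick 0 v(0, 2): B3/B4 P8 -> D3/D4 P8 similar
  -> R8 @ bar 6 tick 0 v(0, 2): penult P8 not 3rd/6th
  -> R2 @ bar 7 tick 0 v(0, 1): D3/B3 M6 -> E3/E4 P8 similar
  -> R6 @ bar 7 tick 3 v(0, 2): closes on m3

(0, 0, R5, (0, 2))
(1, 0, R1, (0, 1))
(2, 0, R4, (0, 2))
(3, 0, R2, (0, 1))
(3, 0, R3, (1, 2))
(3, 0, R4, (0, 2))
(3, 0, R7, (1,))
(3, 1, R3, (1, 2))
(3, 2, R3, (1, 2))
(3, 3, R3, (1, 2))
(4, 0, R2, (0, 2))
(5, 0, R1, (0, 2))
(6, 0, R1, (0, 2))
(6, 0, R8, (0, 2))
(7, 0, R2, (0, 1))
(7, 3, R6, (0, 2))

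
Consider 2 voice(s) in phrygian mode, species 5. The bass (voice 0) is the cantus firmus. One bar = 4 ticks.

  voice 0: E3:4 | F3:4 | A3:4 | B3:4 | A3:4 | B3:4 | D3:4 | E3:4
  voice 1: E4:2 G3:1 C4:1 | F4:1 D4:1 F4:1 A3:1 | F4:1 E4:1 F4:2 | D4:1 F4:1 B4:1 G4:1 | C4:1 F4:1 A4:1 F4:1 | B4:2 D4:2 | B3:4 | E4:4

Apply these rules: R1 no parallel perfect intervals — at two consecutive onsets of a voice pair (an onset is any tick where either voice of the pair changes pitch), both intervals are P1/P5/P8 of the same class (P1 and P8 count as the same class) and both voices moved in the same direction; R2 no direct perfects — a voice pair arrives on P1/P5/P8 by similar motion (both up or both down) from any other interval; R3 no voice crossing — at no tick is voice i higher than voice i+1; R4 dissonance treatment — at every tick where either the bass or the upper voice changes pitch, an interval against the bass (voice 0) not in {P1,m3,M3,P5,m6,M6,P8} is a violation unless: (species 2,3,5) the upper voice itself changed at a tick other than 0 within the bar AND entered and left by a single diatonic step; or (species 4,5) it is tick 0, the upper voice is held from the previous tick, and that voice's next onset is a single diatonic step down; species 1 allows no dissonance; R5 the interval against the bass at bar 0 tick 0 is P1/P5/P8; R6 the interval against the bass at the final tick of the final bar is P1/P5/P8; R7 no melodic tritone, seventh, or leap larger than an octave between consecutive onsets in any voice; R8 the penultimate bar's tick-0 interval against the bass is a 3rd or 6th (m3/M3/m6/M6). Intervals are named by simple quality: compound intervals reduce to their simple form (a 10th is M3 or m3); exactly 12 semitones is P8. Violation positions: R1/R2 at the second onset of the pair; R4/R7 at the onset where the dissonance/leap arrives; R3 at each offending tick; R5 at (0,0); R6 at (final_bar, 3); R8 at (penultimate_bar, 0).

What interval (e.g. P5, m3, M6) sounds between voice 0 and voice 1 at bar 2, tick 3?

m6

voice 0=A3 voice 1=F4 -> m6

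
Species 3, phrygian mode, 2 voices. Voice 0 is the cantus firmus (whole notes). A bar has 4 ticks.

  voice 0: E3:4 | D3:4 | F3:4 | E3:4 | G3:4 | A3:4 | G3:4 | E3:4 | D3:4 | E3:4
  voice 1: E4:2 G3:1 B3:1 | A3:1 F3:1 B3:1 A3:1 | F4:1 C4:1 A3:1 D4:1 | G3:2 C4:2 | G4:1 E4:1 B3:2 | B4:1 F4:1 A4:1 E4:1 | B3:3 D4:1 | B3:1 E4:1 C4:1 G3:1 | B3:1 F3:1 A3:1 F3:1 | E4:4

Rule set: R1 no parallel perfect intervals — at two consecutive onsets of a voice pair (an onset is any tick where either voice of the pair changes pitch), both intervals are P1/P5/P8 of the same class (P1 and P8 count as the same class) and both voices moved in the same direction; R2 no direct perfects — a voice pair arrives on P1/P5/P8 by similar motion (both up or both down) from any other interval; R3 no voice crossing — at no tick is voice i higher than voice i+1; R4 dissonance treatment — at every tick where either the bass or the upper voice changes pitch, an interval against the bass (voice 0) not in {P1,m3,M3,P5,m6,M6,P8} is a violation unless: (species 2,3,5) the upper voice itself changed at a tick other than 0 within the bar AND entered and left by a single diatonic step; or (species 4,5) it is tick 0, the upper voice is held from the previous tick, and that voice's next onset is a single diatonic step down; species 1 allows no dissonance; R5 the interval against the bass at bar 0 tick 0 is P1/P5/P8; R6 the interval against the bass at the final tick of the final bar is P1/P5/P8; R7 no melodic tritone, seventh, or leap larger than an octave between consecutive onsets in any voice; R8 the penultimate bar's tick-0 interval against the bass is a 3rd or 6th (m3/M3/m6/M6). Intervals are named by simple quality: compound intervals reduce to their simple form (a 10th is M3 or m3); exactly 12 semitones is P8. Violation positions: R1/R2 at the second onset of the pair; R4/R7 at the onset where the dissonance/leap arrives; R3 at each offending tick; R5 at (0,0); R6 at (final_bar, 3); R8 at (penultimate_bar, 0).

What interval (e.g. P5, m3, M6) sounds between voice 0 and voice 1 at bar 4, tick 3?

M3

voice 0=G3 voice 1=B3 -> M3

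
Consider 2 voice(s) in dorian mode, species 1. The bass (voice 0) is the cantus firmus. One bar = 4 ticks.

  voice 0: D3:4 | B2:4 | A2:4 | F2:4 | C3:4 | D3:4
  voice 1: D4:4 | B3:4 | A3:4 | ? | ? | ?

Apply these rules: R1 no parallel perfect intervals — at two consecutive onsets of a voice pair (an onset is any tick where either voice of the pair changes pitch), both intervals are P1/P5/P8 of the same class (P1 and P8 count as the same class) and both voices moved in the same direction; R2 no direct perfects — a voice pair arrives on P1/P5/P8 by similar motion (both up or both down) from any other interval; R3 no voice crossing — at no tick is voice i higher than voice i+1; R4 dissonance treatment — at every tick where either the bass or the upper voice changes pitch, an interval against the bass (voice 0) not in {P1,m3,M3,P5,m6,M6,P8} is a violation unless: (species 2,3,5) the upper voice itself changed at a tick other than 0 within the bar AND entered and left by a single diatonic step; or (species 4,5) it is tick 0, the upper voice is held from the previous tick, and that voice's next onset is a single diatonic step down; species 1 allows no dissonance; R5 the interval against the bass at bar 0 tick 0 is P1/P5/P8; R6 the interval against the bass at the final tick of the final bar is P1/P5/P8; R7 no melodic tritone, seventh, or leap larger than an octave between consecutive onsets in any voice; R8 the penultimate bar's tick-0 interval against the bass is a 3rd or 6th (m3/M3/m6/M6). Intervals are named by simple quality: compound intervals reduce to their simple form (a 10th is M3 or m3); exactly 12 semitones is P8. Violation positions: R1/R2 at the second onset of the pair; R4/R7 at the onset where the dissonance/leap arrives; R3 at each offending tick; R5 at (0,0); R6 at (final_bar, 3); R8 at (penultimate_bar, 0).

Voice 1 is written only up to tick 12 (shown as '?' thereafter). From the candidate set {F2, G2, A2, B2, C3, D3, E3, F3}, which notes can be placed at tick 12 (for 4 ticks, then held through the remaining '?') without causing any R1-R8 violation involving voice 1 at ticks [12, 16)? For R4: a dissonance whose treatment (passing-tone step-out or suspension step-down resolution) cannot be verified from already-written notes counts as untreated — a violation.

{A2, D3}

F2: violates R1,R7
G2: violates R4,R7
A2: legal
B2: violates R4,R7
C3: violates R2
D3: legal
E3: violates R4
F3: violates R1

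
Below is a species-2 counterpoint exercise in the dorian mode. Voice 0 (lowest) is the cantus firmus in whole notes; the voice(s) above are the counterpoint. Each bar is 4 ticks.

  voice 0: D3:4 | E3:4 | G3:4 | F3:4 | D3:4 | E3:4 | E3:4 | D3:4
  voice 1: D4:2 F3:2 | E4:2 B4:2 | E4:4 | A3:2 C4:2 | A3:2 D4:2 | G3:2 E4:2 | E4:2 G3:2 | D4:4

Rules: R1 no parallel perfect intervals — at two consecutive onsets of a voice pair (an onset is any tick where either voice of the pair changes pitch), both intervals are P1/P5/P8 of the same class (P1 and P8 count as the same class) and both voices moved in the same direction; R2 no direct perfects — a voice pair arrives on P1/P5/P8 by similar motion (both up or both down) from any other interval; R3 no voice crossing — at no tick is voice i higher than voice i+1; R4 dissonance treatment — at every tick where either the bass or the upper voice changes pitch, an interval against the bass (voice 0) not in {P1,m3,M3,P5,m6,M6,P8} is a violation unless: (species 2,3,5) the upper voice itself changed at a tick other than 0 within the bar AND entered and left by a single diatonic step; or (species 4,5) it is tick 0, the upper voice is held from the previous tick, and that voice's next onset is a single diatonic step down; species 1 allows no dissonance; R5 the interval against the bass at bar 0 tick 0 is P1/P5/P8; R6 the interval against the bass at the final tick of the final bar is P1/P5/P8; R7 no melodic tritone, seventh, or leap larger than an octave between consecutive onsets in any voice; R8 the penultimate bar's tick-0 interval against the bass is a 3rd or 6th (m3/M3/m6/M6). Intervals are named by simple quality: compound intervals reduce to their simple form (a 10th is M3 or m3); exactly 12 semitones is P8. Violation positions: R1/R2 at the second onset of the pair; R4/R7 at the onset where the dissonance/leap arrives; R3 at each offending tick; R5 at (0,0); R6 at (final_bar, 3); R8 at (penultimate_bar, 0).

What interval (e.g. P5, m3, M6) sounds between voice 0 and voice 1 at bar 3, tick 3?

voice 0=F3 voice 1=C4 -> P5

P5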